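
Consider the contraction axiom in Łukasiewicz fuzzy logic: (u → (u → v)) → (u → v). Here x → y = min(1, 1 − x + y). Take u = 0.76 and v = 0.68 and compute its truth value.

u → v = min(1, 1 − 0.76 + 0.68) = min(1, 0.92) = 0.92
u → (u → v) = min(1, 1 − 0.76 + 0.92) = min(1, 1.16) = 1.00
(u → (u → v)) → (u → v) = min(1, 1 − 1.00 + 0.92) = min(1, 0.92) = 0.92
(The value 0.92 < 1 shows this instance is not satisfied; fails in Ł∞ (the t-norm is not idempotent).)

0.92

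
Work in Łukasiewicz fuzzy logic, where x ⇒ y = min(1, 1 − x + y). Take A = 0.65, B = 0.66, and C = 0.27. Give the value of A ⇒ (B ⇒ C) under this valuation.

0.96

B ⇒ C = min(1, 1 − 0.66 + 0.27) = min(1, 0.61) = 0.61
A ⇒ (B ⇒ C) = min(1, 1 − 0.65 + 0.61) = min(1, 0.96) = 0.96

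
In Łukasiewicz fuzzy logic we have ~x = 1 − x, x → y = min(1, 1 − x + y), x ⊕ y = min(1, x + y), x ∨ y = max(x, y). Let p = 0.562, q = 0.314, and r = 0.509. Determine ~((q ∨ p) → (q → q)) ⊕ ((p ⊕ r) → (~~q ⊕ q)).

q ∨ p = max(0.314, 0.562) = 0.562
q → q = min(1, 1 − 0.314 + 0.314) = min(1, 1.000) = 1.000
(q ∨ p) → (q → q) = min(1, 1 − 0.562 + 1.000) = min(1, 1.438) = 1.000
~((q ∨ p) → (q → q)) = 1 − 1.000 = 0.000
p ⊕ r = min(1, 0.562 + 0.509) = min(1, 1.071) = 1.000
~q = 1 − 0.314 = 0.686
~~q = 1 − 0.686 = 0.314
~~q ⊕ q = min(1, 0.314 + 0.314) = min(1, 0.628) = 0.628
(p ⊕ r) → (~~q ⊕ q) = min(1, 1 − 1.000 + 0.628) = min(1, 0.628) = 0.628
~((q ∨ p) → (q → q)) ⊕ ((p ⊕ r) → (~~q ⊕ q)) = min(1, 0.000 + 0.628) = min(1, 0.628) = 0.628

0.628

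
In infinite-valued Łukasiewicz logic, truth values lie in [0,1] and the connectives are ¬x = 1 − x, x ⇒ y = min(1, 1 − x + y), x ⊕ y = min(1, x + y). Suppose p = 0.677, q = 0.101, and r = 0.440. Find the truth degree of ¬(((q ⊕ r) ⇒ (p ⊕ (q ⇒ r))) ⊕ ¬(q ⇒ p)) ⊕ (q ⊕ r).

q ⊕ r = min(1, 0.101 + 0.440) = min(1, 0.541) = 0.541
q ⇒ r = min(1, 1 − 0.101 + 0.440) = min(1, 1.339) = 1.000
p ⊕ (q ⇒ r) = min(1, 0.677 + 1.000) = min(1, 1.677) = 1.000
(q ⊕ r) ⇒ (p ⊕ (q ⇒ r)) = min(1, 1 − 0.541 + 1.000) = min(1, 1.459) = 1.000
q ⇒ p = min(1, 1 − 0.101 + 0.677) = min(1, 1.576) = 1.000
¬(q ⇒ p) = 1 − 1.000 = 0.000
((q ⊕ r) ⇒ (p ⊕ (q ⇒ r))) ⊕ ¬(q ⇒ p) = min(1, 1.000 + 0.000) = min(1, 1.000) = 1.000
¬(((q ⊕ r) ⇒ (p ⊕ (q ⇒ r))) ⊕ ¬(q ⇒ p)) = 1 − 1.000 = 0.000
¬(((q ⊕ r) ⇒ (p ⊕ (q ⇒ r))) ⊕ ¬(q ⇒ p)) ⊕ (q ⊕ r) = min(1, 0.000 + 0.541) = min(1, 0.541) = 0.541

0.541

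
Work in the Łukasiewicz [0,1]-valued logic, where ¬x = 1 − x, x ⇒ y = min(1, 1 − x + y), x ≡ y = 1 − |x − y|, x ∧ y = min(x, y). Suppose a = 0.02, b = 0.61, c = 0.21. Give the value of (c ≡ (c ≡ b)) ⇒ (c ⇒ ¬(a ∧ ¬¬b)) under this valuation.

c ≡ b = 1 − |0.21 − 0.61| = 1 − 0.40 = 0.60
c ≡ (c ≡ b) = 1 − |0.21 − 0.60| = 1 − 0.39 = 0.61
¬b = 1 − 0.61 = 0.39
¬¬b = 1 − 0.39 = 0.61
a ∧ ¬¬b = min(0.02, 0.61) = 0.02
¬(a ∧ ¬¬b) = 1 − 0.02 = 0.98
c ⇒ ¬(a ∧ ¬¬b) = min(1, 1 − 0.21 + 0.98) = min(1, 1.77) = 1.00
(c ≡ (c ≡ b)) ⇒ (c ⇒ ¬(a ∧ ¬¬b)) = min(1, 1 − 0.61 + 1.00) = min(1, 1.39) = 1.00

1.00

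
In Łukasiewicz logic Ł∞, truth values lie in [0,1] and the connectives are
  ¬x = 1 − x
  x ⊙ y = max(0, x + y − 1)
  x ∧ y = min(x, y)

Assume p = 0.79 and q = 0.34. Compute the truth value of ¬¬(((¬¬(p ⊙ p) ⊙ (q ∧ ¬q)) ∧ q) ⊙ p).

p ⊙ p = max(0, 0.79 + 0.79 − 1) = max(0, 0.58) = 0.58
¬(p ⊙ p) = 1 − 0.58 = 0.42
¬¬(p ⊙ p) = 1 − 0.42 = 0.58
¬q = 1 − 0.34 = 0.66
q ∧ ¬q = min(0.34, 0.66) = 0.34
¬¬(p ⊙ p) ⊙ (q ∧ ¬q) = max(0, 0.58 + 0.34 − 1) = max(0, -0.08) = 0.00
(¬¬(p ⊙ p) ⊙ (q ∧ ¬q)) ∧ q = min(0.00, 0.34) = 0.00
((¬¬(p ⊙ p) ⊙ (q ∧ ¬q)) ∧ q) ⊙ p = max(0, 0.00 + 0.79 − 1) = max(0, -0.21) = 0.00
¬(((¬¬(p ⊙ p) ⊙ (q ∧ ¬q)) ∧ q) ⊙ p) = 1 − 0.00 = 1.00
¬¬(((¬¬(p ⊙ p) ⊙ (q ∧ ¬q)) ∧ q) ⊙ p) = 1 − 1.00 = 0.00

0.00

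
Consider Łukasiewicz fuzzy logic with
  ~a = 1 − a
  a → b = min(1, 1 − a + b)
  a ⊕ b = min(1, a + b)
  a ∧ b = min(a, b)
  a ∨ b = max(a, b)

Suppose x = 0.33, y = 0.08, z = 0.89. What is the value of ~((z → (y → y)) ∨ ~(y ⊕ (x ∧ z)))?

0.00

y → y = min(1, 1 − 0.08 + 0.08) = min(1, 1.00) = 1.00
z → (y → y) = min(1, 1 − 0.89 + 1.00) = min(1, 1.11) = 1.00
x ∧ z = min(0.33, 0.89) = 0.33
y ⊕ (x ∧ z) = min(1, 0.08 + 0.33) = min(1, 0.41) = 0.41
~(y ⊕ (x ∧ z)) = 1 − 0.41 = 0.59
(z → (y → y)) ∨ ~(y ⊕ (x ∧ z)) = max(1.00, 0.59) = 1.00
~((z → (y → y)) ∨ ~(y ⊕ (x ∧ z))) = 1 − 1.00 = 0.00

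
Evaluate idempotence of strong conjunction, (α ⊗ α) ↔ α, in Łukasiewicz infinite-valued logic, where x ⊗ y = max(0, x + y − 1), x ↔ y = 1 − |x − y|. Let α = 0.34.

0.66

α ⊗ α = max(0, 0.34 + 0.34 − 1) = max(0, -0.32) = 0.00
(α ⊗ α) ↔ α = 1 − |0.00 − 0.34| = 1 − 0.34 = 0.66
(The value 0.66 < 1 shows this instance is not satisfied; fails in Ł∞ since a ⊗ a = max(0, 2a−1) ≠ a in general.)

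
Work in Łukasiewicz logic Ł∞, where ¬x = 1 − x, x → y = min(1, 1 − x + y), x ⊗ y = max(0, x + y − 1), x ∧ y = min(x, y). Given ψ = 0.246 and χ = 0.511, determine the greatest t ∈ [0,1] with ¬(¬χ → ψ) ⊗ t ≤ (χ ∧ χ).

¬χ = 1 − 0.511 = 0.489
¬χ → ψ = min(1, 1 − 0.489 + 0.246) = min(1, 0.757) = 0.757
¬(¬χ → ψ) = 1 − 0.757 = 0.243
So the left factor is ¬(¬χ → ψ) = 0.243.
χ ∧ χ = min(0.511, 0.511) = 0.511
So the right-hand bound is χ ∧ χ = 0.511.
The residuum of the Łukasiewicz t-norm gives the supremum: min(1, 1 − 0.243 + 0.511).
1 − 0.243 + 0.511 = 1.268, so t = min(1, 1.268) = 1.000.
Check: 0.243 ⊗ 1.000 = max(0, 0.243) = 0.243 ≤ 0.511.

1.000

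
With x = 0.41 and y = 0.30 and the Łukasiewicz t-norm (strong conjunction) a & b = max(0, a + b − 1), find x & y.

x & y = max(0, 0.41 + 0.30 − 1) = max(0, -0.29) = 0.00
For comparison, the Gödel (minimum) t-norm min(a, b) would give 0.30.

0.00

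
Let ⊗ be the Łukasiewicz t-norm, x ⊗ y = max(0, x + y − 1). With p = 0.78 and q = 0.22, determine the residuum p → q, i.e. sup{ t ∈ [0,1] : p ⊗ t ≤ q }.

The residuum of the Łukasiewicz t-norm gives the supremum: min(1, 1 − 0.78 + 0.22).
1 − 0.78 + 0.22 = 0.44, so t = min(1, 0.44) = 0.44.
Check: 0.78 ⊗ 0.44 = max(0, 0.22) = 0.22 ≤ 0.22.

0.44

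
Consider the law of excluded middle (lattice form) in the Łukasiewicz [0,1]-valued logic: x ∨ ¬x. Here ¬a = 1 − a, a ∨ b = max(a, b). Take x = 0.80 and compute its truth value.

¬x = 1 − 0.80 = 0.20
x ∨ ¬x = max(0.80, 0.20) = 0.80
(The value 0.80 < 1 shows this instance is not satisfied; not a Ł∞-tautology — its value is max(a, 1−a).)

0.80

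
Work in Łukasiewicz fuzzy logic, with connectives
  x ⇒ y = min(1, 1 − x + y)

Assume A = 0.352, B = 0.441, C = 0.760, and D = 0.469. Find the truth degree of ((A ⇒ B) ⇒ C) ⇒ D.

A ⇒ B = min(1, 1 − 0.352 + 0.441) = min(1, 1.089) = 1.000
(A ⇒ B) ⇒ C = min(1, 1 − 1.000 + 0.760) = min(1, 0.760) = 0.760
((A ⇒ B) ⇒ C) ⇒ D = min(1, 1 − 0.760 + 0.469) = min(1, 0.709) = 0.709

0.709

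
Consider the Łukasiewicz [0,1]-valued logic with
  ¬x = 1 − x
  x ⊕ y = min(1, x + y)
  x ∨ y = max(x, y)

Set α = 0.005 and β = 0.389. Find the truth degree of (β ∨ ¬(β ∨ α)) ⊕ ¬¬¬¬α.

β ∨ α = max(0.389, 0.005) = 0.389
¬(β ∨ α) = 1 − 0.389 = 0.611
β ∨ ¬(β ∨ α) = max(0.389, 0.611) = 0.611
¬α = 1 − 0.005 = 0.995
¬¬α = 1 − 0.995 = 0.005
¬¬¬α = 1 − 0.005 = 0.995
¬¬¬¬α = 1 − 0.995 = 0.005
(β ∨ ¬(β ∨ α)) ⊕ ¬¬¬¬α = min(1, 0.611 + 0.005) = min(1, 0.616) = 0.616

0.616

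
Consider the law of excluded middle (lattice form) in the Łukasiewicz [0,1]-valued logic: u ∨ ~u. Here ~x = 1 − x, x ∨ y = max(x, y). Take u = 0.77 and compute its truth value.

0.77

~u = 1 − 0.77 = 0.23
u ∨ ~u = max(0.77, 0.23) = 0.77
(The value 0.77 < 1 shows this instance is not satisfied; not a Ł∞-tautology — its value is max(a, 1−a).)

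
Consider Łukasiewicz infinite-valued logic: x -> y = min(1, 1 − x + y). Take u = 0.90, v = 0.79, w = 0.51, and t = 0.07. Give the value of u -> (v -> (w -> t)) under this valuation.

0.87

w -> t = min(1, 1 − 0.51 + 0.07) = min(1, 0.56) = 0.56
v -> (w -> t) = min(1, 1 − 0.79 + 0.56) = min(1, 0.77) = 0.77
u -> (v -> (w -> t)) = min(1, 1 − 0.90 + 0.77) = min(1, 0.87) = 0.87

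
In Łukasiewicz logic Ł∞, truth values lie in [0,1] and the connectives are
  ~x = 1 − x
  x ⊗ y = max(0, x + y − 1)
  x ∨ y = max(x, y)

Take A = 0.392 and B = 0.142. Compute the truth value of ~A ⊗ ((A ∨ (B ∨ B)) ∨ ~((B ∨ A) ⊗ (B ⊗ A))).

0.608

~A = 1 − 0.392 = 0.608
B ∨ B = max(0.142, 0.142) = 0.142
A ∨ (B ∨ B) = max(0.392, 0.142) = 0.392
B ∨ A = max(0.142, 0.392) = 0.392
B ⊗ A = max(0, 0.142 + 0.392 − 1) = max(0, -0.466) = 0.000
(B ∨ A) ⊗ (B ⊗ A) = max(0, 0.392 + 0.000 − 1) = max(0, -0.608) = 0.000
~((B ∨ A) ⊗ (B ⊗ A)) = 1 − 0.000 = 1.000
(A ∨ (B ∨ B)) ∨ ~((B ∨ A) ⊗ (B ⊗ A)) = max(0.392, 1.000) = 1.000
~A ⊗ ((A ∨ (B ∨ B)) ∨ ~((B ∨ A) ⊗ (B ⊗ A))) = max(0, 0.608 + 1.000 − 1) = max(0, 0.608) = 0.608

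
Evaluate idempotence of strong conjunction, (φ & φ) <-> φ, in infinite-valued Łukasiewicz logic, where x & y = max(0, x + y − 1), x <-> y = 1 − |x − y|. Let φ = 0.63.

φ & φ = max(0, 0.63 + 0.63 − 1) = max(0, 0.26) = 0.26
(φ & φ) <-> φ = 1 − |0.26 − 0.63| = 1 − 0.37 = 0.63
(The value 0.63 < 1 shows this instance is not satisfied; fails in Ł∞ since a ⊗ a = max(0, 2a−1) ≠ a in general.)

0.63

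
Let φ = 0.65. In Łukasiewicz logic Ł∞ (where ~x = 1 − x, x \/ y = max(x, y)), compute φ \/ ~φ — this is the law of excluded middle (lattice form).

0.65

~φ = 1 − 0.65 = 0.35
φ \/ ~φ = max(0.65, 0.35) = 0.65
(The value 0.65 < 1 shows this instance is not satisfied; not a Ł∞-tautology — its value is max(a, 1−a).)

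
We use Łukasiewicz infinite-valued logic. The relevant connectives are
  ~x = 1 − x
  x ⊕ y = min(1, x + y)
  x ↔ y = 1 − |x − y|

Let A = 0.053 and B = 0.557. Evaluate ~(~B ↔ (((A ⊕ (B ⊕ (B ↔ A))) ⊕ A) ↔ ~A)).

~B = 1 − 0.557 = 0.443
B ↔ A = 1 − |0.557 − 0.053| = 1 − 0.504 = 0.496
B ⊕ (B ↔ A) = min(1, 0.557 + 0.496) = min(1, 1.053) = 1.000
A ⊕ (B ⊕ (B ↔ A)) = min(1, 0.053 + 1.000) = min(1, 1.053) = 1.000
(A ⊕ (B ⊕ (B ↔ A))) ⊕ A = min(1, 1.000 + 0.053) = min(1, 1.053) = 1.000
~A = 1 − 0.053 = 0.947
((A ⊕ (B ⊕ (B ↔ A))) ⊕ A) ↔ ~A = 1 − |1.000 − 0.947| = 1 − 0.053 = 0.947
~B ↔ (((A ⊕ (B ⊕ (B ↔ A))) ⊕ A) ↔ ~A) = 1 − |0.443 − 0.947| = 1 − 0.504 = 0.496
~(~B ↔ (((A ⊕ (B ⊕ (B ↔ A))) ⊕ A) ↔ ~A)) = 1 − 0.496 = 0.504

0.504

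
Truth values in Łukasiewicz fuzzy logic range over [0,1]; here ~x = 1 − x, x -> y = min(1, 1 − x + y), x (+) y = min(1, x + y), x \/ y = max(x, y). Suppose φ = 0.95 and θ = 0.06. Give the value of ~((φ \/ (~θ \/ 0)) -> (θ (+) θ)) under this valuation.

~θ = 1 − 0.06 = 0.94
~θ \/ 0 = max(0.94, 0.00) = 0.94
φ \/ (~θ \/ 0) = max(0.95, 0.94) = 0.95
θ (+) θ = min(1, 0.06 + 0.06) = min(1, 0.12) = 0.12
(φ \/ (~θ \/ 0)) -> (θ (+) θ) = min(1, 1 − 0.95 + 0.12) = min(1, 0.17) = 0.17
~((φ \/ (~θ \/ 0)) -> (θ (+) θ)) = 1 − 0.17 = 0.83

0.83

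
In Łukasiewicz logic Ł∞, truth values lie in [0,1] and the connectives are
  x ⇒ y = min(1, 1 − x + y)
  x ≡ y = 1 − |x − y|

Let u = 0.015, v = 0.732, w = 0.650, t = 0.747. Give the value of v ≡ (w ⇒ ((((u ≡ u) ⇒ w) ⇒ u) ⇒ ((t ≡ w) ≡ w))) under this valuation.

u ≡ u = 1 − |0.015 − 0.015| = 1 − 0.000 = 1.000
(u ≡ u) ⇒ w = min(1, 1 − 1.000 + 0.650) = min(1, 0.650) = 0.650
((u ≡ u) ⇒ w) ⇒ u = min(1, 1 − 0.650 + 0.015) = min(1, 0.365) = 0.365
t ≡ w = 1 − |0.747 − 0.650| = 1 − 0.097 = 0.903
(t ≡ w) ≡ w = 1 − |0.903 − 0.650| = 1 − 0.253 = 0.747
(((u ≡ u) ⇒ w) ⇒ u) ⇒ ((t ≡ w) ≡ w) = min(1, 1 − 0.365 + 0.747) = min(1, 1.382) = 1.000
w ⇒ ((((u ≡ u) ⇒ w) ⇒ u) ⇒ ((t ≡ w) ≡ w)) = min(1, 1 − 0.650 + 1.000) = min(1, 1.350) = 1.000
v ≡ (w ⇒ ((((u ≡ u) ⇒ w) ⇒ u) ⇒ ((t ≡ w) ≡ w))) = 1 − |0.732 − 1.000| = 1 − 0.268 = 0.732

0.732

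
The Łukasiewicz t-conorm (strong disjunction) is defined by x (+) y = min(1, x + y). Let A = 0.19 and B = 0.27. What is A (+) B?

0.46

A (+) B = min(1, 0.19 + 0.27) = min(1, 0.46) = 0.46
For comparison, the Gödel t-conorm max(x, y) would give 0.27.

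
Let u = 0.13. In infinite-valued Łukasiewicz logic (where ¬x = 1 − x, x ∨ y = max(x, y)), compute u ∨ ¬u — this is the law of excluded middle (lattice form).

0.87

¬u = 1 − 0.13 = 0.87
u ∨ ¬u = max(0.13, 0.87) = 0.87
(The value 0.87 < 1 shows this instance is not satisfied; not a Ł∞-tautology — its value is max(a, 1−a).)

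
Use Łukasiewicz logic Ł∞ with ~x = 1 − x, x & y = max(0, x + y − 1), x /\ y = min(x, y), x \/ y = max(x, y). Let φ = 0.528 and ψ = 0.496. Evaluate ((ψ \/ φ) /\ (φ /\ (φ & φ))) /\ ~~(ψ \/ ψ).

0.056

ψ \/ φ = max(0.496, 0.528) = 0.528
φ & φ = max(0, 0.528 + 0.528 − 1) = max(0, 0.056) = 0.056
φ /\ (φ & φ) = min(0.528, 0.056) = 0.056
(ψ \/ φ) /\ (φ /\ (φ & φ)) = min(0.528, 0.056) = 0.056
ψ \/ ψ = max(0.496, 0.496) = 0.496
~(ψ \/ ψ) = 1 − 0.496 = 0.504
~~(ψ \/ ψ) = 1 − 0.504 = 0.496
((ψ \/ φ) /\ (φ /\ (φ & φ))) /\ ~~(ψ \/ ψ) = min(0.056, 0.496) = 0.056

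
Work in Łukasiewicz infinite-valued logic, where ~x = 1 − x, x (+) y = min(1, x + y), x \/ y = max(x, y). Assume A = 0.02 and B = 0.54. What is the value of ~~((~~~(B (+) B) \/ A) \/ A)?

0.02

B (+) B = min(1, 0.54 + 0.54) = min(1, 1.08) = 1.00
~(B (+) B) = 1 − 1.00 = 0.00
~~(B (+) B) = 1 − 0.00 = 1.00
~~~(B (+) B) = 1 − 1.00 = 0.00
~~~(B (+) B) \/ A = max(0.00, 0.02) = 0.02
(~~~(B (+) B) \/ A) \/ A = max(0.02, 0.02) = 0.02
~((~~~(B (+) B) \/ A) \/ A) = 1 − 0.02 = 0.98
~~((~~~(B (+) B) \/ A) \/ A) = 1 − 0.98 = 0.02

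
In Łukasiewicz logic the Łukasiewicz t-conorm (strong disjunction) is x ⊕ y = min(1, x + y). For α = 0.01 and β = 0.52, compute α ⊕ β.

α ⊕ β = min(1, 0.01 + 0.52) = min(1, 0.53) = 0.53
For comparison, the Gödel t-conorm max(x, y) would give 0.52.

0.53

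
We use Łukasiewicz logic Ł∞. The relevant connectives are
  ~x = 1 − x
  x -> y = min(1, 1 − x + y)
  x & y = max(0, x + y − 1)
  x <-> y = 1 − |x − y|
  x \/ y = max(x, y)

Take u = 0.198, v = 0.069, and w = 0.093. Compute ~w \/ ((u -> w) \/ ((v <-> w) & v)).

0.907

~w = 1 − 0.093 = 0.907
u -> w = min(1, 1 − 0.198 + 0.093) = min(1, 0.895) = 0.895
v <-> w = 1 − |0.069 − 0.093| = 1 − 0.024 = 0.976
(v <-> w) & v = max(0, 0.976 + 0.069 − 1) = max(0, 0.045) = 0.045
(u -> w) \/ ((v <-> w) & v) = max(0.895, 0.045) = 0.895
~w \/ ((u -> w) \/ ((v <-> w) & v)) = max(0.907, 0.895) = 0.907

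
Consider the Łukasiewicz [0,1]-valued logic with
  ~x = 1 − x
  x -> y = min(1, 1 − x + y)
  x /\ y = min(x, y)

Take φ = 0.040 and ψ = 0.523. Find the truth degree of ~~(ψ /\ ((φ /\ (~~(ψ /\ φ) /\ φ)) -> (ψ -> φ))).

ψ /\ φ = min(0.523, 0.040) = 0.040
~(ψ /\ φ) = 1 − 0.040 = 0.960
~~(ψ /\ φ) = 1 − 0.960 = 0.040
~~(ψ /\ φ) /\ φ = min(0.040, 0.040) = 0.040
φ /\ (~~(ψ /\ φ) /\ φ) = min(0.040, 0.040) = 0.040
ψ -> φ = min(1, 1 − 0.523 + 0.040) = min(1, 0.517) = 0.517
(φ /\ (~~(ψ /\ φ) /\ φ)) -> (ψ -> φ) = min(1, 1 − 0.040 + 0.517) = min(1, 1.477) = 1.000
ψ /\ ((φ /\ (~~(ψ /\ φ) /\ φ)) -> (ψ -> φ)) = min(0.523, 1.000) = 0.523
~(ψ /\ ((φ /\ (~~(ψ /\ φ) /\ φ)) -> (ψ -> φ))) = 1 − 0.523 = 0.477
~~(ψ /\ ((φ /\ (~~(ψ /\ φ) /\ φ)) -> (ψ -> φ))) = 1 − 0.477 = 0.523

0.523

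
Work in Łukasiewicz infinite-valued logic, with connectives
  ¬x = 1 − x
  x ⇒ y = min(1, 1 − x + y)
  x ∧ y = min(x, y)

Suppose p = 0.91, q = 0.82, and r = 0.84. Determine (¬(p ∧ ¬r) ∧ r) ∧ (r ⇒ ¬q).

0.34

¬r = 1 − 0.84 = 0.16
p ∧ ¬r = min(0.91, 0.16) = 0.16
¬(p ∧ ¬r) = 1 − 0.16 = 0.84
¬(p ∧ ¬r) ∧ r = min(0.84, 0.84) = 0.84
¬q = 1 − 0.82 = 0.18
r ⇒ ¬q = min(1, 1 − 0.84 + 0.18) = min(1, 0.34) = 0.34
(¬(p ∧ ¬r) ∧ r) ∧ (r ⇒ ¬q) = min(0.84, 0.34) = 0.34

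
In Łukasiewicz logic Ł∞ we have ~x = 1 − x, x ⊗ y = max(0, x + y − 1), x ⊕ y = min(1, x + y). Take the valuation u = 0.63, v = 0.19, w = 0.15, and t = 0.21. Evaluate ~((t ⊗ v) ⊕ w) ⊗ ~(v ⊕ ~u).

t ⊗ v = max(0, 0.21 + 0.19 − 1) = max(0, -0.60) = 0.00
(t ⊗ v) ⊕ w = min(1, 0.00 + 0.15) = min(1, 0.15) = 0.15
~((t ⊗ v) ⊕ w) = 1 − 0.15 = 0.85
~u = 1 − 0.63 = 0.37
v ⊕ ~u = min(1, 0.19 + 0.37) = min(1, 0.56) = 0.56
~(v ⊕ ~u) = 1 − 0.56 = 0.44
~((t ⊗ v) ⊕ w) ⊗ ~(v ⊕ ~u) = max(0, 0.85 + 0.44 − 1) = max(0, 0.29) = 0.29

0.29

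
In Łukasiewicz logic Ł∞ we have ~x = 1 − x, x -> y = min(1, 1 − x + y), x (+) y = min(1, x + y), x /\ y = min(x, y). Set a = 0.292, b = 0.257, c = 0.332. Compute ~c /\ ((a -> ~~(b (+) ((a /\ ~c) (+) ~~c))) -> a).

~c = 1 − 0.332 = 0.668
a /\ ~c = min(0.292, 0.668) = 0.292
~~c = 1 − 0.668 = 0.332
(a /\ ~c) (+) ~~c = min(1, 0.292 + 0.332) = min(1, 0.624) = 0.624
b (+) ((a /\ ~c) (+) ~~c) = min(1, 0.257 + 0.624) = min(1, 0.881) = 0.881
~(b (+) ((a /\ ~c) (+) ~~c)) = 1 − 0.881 = 0.119
~~(b (+) ((a /\ ~c) (+) ~~c)) = 1 − 0.119 = 0.881
a -> ~~(b (+) ((a /\ ~c) (+) ~~c)) = min(1, 1 − 0.292 + 0.881) = min(1, 1.589) = 1.000
(a -> ~~(b (+) ((a /\ ~c) (+) ~~c))) -> a = min(1, 1 − 1.000 + 0.292) = min(1, 0.292) = 0.292
~c /\ ((a -> ~~(b (+) ((a /\ ~c) (+) ~~c))) -> a) = min(0.668, 0.292) = 0.292

0.292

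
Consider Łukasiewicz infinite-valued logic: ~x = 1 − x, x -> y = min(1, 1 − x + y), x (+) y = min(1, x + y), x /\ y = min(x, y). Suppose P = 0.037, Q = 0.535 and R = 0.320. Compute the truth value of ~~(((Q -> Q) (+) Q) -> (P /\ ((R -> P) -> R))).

Q -> Q = min(1, 1 − 0.535 + 0.535) = min(1, 1.000) = 1.000
(Q -> Q) (+) Q = min(1, 1.000 + 0.535) = min(1, 1.535) = 1.000
R -> P = min(1, 1 − 0.320 + 0.037) = min(1, 0.717) = 0.717
(R -> P) -> R = min(1, 1 − 0.717 + 0.320) = min(1, 0.603) = 0.603
P /\ ((R -> P) -> R) = min(0.037, 0.603) = 0.037
((Q -> Q) (+) Q) -> (P /\ ((R -> P) -> R)) = min(1, 1 − 1.000 + 0.037) = min(1, 0.037) = 0.037
~(((Q -> Q) (+) Q) -> (P /\ ((R -> P) -> R))) = 1 − 0.037 = 0.963
~~(((Q -> Q) (+) Q) -> (P /\ ((R -> P) -> R))) = 1 − 0.963 = 0.037

0.037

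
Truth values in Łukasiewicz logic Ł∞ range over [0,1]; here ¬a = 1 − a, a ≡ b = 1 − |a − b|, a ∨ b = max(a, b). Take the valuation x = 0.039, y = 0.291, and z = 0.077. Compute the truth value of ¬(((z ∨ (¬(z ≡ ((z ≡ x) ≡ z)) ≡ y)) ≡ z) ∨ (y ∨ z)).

0.670

z ≡ x = 1 − |0.077 − 0.039| = 1 − 0.038 = 0.962
(z ≡ x) ≡ z = 1 − |0.962 − 0.077| = 1 − 0.885 = 0.115
z ≡ ((z ≡ x) ≡ z) = 1 − |0.077 − 0.115| = 1 − 0.038 = 0.962
¬(z ≡ ((z ≡ x) ≡ z)) = 1 − 0.962 = 0.038
¬(z ≡ ((z ≡ x) ≡ z)) ≡ y = 1 − |0.038 − 0.291| = 1 − 0.253 = 0.747
z ∨ (¬(z ≡ ((z ≡ x) ≡ z)) ≡ y) = max(0.077, 0.747) = 0.747
(z ∨ (¬(z ≡ ((z ≡ x) ≡ z)) ≡ y)) ≡ z = 1 − |0.747 − 0.077| = 1 − 0.670 = 0.330
y ∨ z = max(0.291, 0.077) = 0.291
((z ∨ (¬(z ≡ ((z ≡ x) ≡ z)) ≡ y)) ≡ z) ∨ (y ∨ z) = max(0.330, 0.291) = 0.330
¬(((z ∨ (¬(z ≡ ((z ≡ x) ≡ z)) ≡ y)) ≡ z) ∨ (y ∨ z)) = 1 − 0.330 = 0.670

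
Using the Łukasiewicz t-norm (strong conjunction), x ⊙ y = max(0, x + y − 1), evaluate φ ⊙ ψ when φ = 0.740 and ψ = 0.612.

φ ⊙ ψ = max(0, 0.740 + 0.612 − 1) = max(0, 0.352) = 0.352
For comparison, the Gödel (minimum) t-norm min(x, y) would give 0.612.

0.352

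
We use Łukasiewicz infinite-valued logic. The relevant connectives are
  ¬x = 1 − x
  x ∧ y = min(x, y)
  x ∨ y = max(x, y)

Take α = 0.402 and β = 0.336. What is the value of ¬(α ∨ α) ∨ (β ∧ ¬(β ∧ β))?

α ∨ α = max(0.402, 0.402) = 0.402
¬(α ∨ α) = 1 − 0.402 = 0.598
β ∧ β = min(0.336, 0.336) = 0.336
¬(β ∧ β) = 1 − 0.336 = 0.664
β ∧ ¬(β ∧ β) = min(0.336, 0.664) = 0.336
¬(α ∨ α) ∨ (β ∧ ¬(β ∧ β)) = max(0.598, 0.336) = 0.598

0.598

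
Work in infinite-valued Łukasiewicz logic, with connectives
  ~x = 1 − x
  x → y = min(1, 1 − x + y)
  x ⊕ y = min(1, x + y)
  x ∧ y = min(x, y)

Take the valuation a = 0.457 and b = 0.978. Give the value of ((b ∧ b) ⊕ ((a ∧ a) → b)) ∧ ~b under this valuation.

0.022

b ∧ b = min(0.978, 0.978) = 0.978
a ∧ a = min(0.457, 0.457) = 0.457
(a ∧ a) → b = min(1, 1 − 0.457 + 0.978) = min(1, 1.521) = 1.000
(b ∧ b) ⊕ ((a ∧ a) → b) = min(1, 0.978 + 1.000) = min(1, 1.978) = 1.000
~b = 1 − 0.978 = 0.022
((b ∧ b) ⊕ ((a ∧ a) → b)) ∧ ~b = min(1.000, 0.022) = 0.022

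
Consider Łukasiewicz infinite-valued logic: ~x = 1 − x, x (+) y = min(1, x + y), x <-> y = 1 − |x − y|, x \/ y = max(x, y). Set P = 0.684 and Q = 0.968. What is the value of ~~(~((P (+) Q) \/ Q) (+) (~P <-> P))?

P (+) Q = min(1, 0.684 + 0.968) = min(1, 1.652) = 1.000
(P (+) Q) \/ Q = max(1.000, 0.968) = 1.000
~((P (+) Q) \/ Q) = 1 − 1.000 = 0.000
~P = 1 − 0.684 = 0.316
~P <-> P = 1 − |0.316 − 0.684| = 1 − 0.368 = 0.632
~((P (+) Q) \/ Q) (+) (~P <-> P) = min(1, 0.000 + 0.632) = min(1, 0.632) = 0.632
~(~((P (+) Q) \/ Q) (+) (~P <-> P)) = 1 − 0.632 = 0.368
~~(~((P (+) Q) \/ Q) (+) (~P <-> P)) = 1 − 0.368 = 0.632

0.632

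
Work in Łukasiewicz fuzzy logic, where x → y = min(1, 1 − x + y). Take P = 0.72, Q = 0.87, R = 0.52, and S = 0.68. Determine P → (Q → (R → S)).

R → S = min(1, 1 − 0.52 + 0.68) = min(1, 1.16) = 1.00
Q → (R → S) = min(1, 1 − 0.87 + 1.00) = min(1, 1.13) = 1.00
P → (Q → (R → S)) = min(1, 1 − 0.72 + 1.00) = min(1, 1.28) = 1.00

1.00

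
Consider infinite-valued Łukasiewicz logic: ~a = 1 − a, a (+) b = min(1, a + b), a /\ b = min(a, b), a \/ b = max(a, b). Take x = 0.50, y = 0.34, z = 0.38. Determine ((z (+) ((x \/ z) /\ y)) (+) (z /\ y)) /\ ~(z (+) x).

0.12

x \/ z = max(0.50, 0.38) = 0.50
(x \/ z) /\ y = min(0.50, 0.34) = 0.34
z (+) ((x \/ z) /\ y) = min(1, 0.38 + 0.34) = min(1, 0.72) = 0.72
z /\ y = min(0.38, 0.34) = 0.34
(z (+) ((x \/ z) /\ y)) (+) (z /\ y) = min(1, 0.72 + 0.34) = min(1, 1.06) = 1.00
z (+) x = min(1, 0.38 + 0.50) = min(1, 0.88) = 0.88
~(z (+) x) = 1 − 0.88 = 0.12
((z (+) ((x \/ z) /\ y)) (+) (z /\ y)) /\ ~(z (+) x) = min(1.00, 0.12) = 0.12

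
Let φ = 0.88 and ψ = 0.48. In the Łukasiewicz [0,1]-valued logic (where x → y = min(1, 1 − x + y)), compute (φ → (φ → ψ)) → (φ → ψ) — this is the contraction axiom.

φ → ψ = min(1, 1 − 0.88 + 0.48) = min(1, 0.60) = 0.60
φ → (φ → ψ) = min(1, 1 − 0.88 + 0.60) = min(1, 0.72) = 0.72
(φ → (φ → ψ)) → (φ → ψ) = min(1, 1 − 0.72 + 0.60) = min(1, 0.88) = 0.88
(The value 0.88 < 1 shows this instance is not satisfied; fails in Ł∞ (the t-norm is not idempotent).)

0.88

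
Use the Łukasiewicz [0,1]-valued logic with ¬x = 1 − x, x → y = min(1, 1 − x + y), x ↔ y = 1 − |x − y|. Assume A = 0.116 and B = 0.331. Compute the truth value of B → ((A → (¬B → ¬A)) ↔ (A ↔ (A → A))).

¬B = 1 − 0.331 = 0.669
¬A = 1 − 0.116 = 0.884
¬B → ¬A = min(1, 1 − 0.669 + 0.884) = min(1, 1.215) = 1.000
A → (¬B → ¬A) = min(1, 1 − 0.116 + 1.000) = min(1, 1.884) = 1.000
A → A = min(1, 1 − 0.116 + 0.116) = min(1, 1.000) = 1.000
A ↔ (A → A) = 1 − |0.116 − 1.000| = 1 − 0.884 = 0.116
(A → (¬B → ¬A)) ↔ (A ↔ (A → A)) = 1 − |1.000 − 0.116| = 1 − 0.884 = 0.116
B → ((A → (¬B → ¬A)) ↔ (A ↔ (A → A))) = min(1, 1 − 0.331 + 0.116) = min(1, 0.785) = 0.785

0.785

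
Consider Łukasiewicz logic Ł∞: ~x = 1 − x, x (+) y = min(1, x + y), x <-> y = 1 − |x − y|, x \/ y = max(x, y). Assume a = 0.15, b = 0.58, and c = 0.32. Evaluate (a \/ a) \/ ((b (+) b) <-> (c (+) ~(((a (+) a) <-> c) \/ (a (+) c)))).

a \/ a = max(0.15, 0.15) = 0.15
b (+) b = min(1, 0.58 + 0.58) = min(1, 1.16) = 1.00
a (+) a = min(1, 0.15 + 0.15) = min(1, 0.30) = 0.30
(a (+) a) <-> c = 1 − |0.30 − 0.32| = 1 − 0.02 = 0.98
a (+) c = min(1, 0.15 + 0.32) = min(1, 0.47) = 0.47
((a (+) a) <-> c) \/ (a (+) c) = max(0.98, 0.47) = 0.98
~(((a (+) a) <-> c) \/ (a (+) c)) = 1 − 0.98 = 0.02
c (+) ~(((a (+) a) <-> c) \/ (a (+) c)) = min(1, 0.32 + 0.02) = min(1, 0.34) = 0.34
(b (+) b) <-> (c (+) ~(((a (+) a) <-> c) \/ (a (+) c))) = 1 − |1.00 − 0.34| = 1 − 0.66 = 0.34
(a \/ a) \/ ((b (+) b) <-> (c (+) ~(((a (+) a) <-> c) \/ (a (+) c)))) = max(0.15, 0.34) = 0.34

0.34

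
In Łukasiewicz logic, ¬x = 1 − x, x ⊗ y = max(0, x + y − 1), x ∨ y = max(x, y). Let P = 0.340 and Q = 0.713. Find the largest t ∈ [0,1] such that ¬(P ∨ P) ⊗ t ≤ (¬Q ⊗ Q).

P ∨ P = max(0.340, 0.340) = 0.340
¬(P ∨ P) = 1 − 0.340 = 0.660
So the left factor is ¬(P ∨ P) = 0.660.
¬Q = 1 − 0.713 = 0.287
¬Q ⊗ Q = max(0, 0.287 + 0.713 − 1) = max(0, 0.000) = 0.000
So the right-hand bound is ¬Q ⊗ Q = 0.000.
The residuum of the Łukasiewicz t-norm gives the supremum: min(1, 1 − 0.660 + 0.000).
1 − 0.660 + 0.000 = 0.340, so t = min(1, 0.340) = 0.340.
Check: 0.660 ⊗ 0.340 = max(0, 0.000) = 0.000 ≤ 0.000.

0.340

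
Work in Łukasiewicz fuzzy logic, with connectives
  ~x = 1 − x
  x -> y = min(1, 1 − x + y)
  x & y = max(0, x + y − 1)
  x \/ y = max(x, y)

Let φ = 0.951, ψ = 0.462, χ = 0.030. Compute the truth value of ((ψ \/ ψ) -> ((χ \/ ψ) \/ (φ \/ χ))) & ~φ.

ψ \/ ψ = max(0.462, 0.462) = 0.462
χ \/ ψ = max(0.030, 0.462) = 0.462
φ \/ χ = max(0.951, 0.030) = 0.951
(χ \/ ψ) \/ (φ \/ χ) = max(0.462, 0.951) = 0.951
(ψ \/ ψ) -> ((χ \/ ψ) \/ (φ \/ χ)) = min(1, 1 − 0.462 + 0.951) = min(1, 1.489) = 1.000
~φ = 1 − 0.951 = 0.049
((ψ \/ ψ) -> ((χ \/ ψ) \/ (φ \/ χ))) & ~φ = max(0, 1.000 + 0.049 − 1) = max(0, 0.049) = 0.049

0.049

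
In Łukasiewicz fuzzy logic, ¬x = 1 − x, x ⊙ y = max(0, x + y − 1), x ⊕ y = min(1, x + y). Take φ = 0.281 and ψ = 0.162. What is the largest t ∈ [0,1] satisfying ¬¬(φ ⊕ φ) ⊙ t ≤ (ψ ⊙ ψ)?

φ ⊕ φ = min(1, 0.281 + 0.281) = min(1, 0.562) = 0.562
¬(φ ⊕ φ) = 1 − 0.562 = 0.438
¬¬(φ ⊕ φ) = 1 − 0.438 = 0.562
So the left factor is ¬¬(φ ⊕ φ) = 0.562.
ψ ⊙ ψ = max(0, 0.162 + 0.162 − 1) = max(0, -0.676) = 0.000
So the right-hand bound is ψ ⊙ ψ = 0.000.
The residuum of the Łukasiewicz t-norm gives the supremum: min(1, 1 − 0.562 + 0.000).
1 − 0.562 + 0.000 = 0.438, so t = min(1, 0.438) = 0.438.
Check: 0.562 ⊙ 0.438 = max(0, 0.000) = 0.000 ≤ 0.000.

0.438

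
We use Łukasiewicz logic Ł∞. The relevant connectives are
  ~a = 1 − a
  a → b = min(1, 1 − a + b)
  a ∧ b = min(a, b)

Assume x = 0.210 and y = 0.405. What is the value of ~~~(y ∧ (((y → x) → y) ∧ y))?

0.595

y → x = min(1, 1 − 0.405 + 0.210) = min(1, 0.805) = 0.805
(y → x) → y = min(1, 1 − 0.805 + 0.405) = min(1, 0.600) = 0.600
((y → x) → y) ∧ y = min(0.600, 0.405) = 0.405
y ∧ (((y → x) → y) ∧ y) = min(0.405, 0.405) = 0.405
~(y ∧ (((y → x) → y) ∧ y)) = 1 − 0.405 = 0.595
~~(y ∧ (((y → x) → y) ∧ y)) = 1 − 0.595 = 0.405
~~~(y ∧ (((y → x) → y) ∧ y)) = 1 − 0.405 = 0.595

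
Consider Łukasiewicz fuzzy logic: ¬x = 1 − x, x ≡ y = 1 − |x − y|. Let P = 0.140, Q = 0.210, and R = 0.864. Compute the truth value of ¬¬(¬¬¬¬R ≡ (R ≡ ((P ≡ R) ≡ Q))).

¬R = 1 − 0.864 = 0.136
¬¬R = 1 − 0.136 = 0.864
¬¬¬R = 1 − 0.864 = 0.136
¬¬¬¬R = 1 − 0.136 = 0.864
P ≡ R = 1 − |0.140 − 0.864| = 1 − 0.724 = 0.276
(P ≡ R) ≡ Q = 1 − |0.276 − 0.210| = 1 − 0.066 = 0.934
R ≡ ((P ≡ R) ≡ Q) = 1 − |0.864 − 0.934| = 1 − 0.070 = 0.930
¬¬¬¬R ≡ (R ≡ ((P ≡ R) ≡ Q)) = 1 − |0.864 − 0.930| = 1 − 0.066 = 0.934
¬(¬¬¬¬R ≡ (R ≡ ((P ≡ R) ≡ Q))) = 1 − 0.934 = 0.066
¬¬(¬¬¬¬R ≡ (R ≡ ((P ≡ R) ≡ Q))) = 1 − 0.066 = 0.934

0.934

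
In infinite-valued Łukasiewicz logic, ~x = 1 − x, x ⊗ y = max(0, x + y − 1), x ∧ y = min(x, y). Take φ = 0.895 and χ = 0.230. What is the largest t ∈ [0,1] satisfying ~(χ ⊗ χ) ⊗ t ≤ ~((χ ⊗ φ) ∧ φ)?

0.875

χ ⊗ χ = max(0, 0.230 + 0.230 − 1) = max(0, -0.540) = 0.000
~(χ ⊗ χ) = 1 − 0.000 = 1.000
So the left factor is ~(χ ⊗ χ) = 1.000.
χ ⊗ φ = max(0, 0.230 + 0.895 − 1) = max(0, 0.125) = 0.125
(χ ⊗ φ) ∧ φ = min(0.125, 0.895) = 0.125
~((χ ⊗ φ) ∧ φ) = 1 − 0.125 = 0.875
So the right-hand bound is ~((χ ⊗ φ) ∧ φ) = 0.875.
The residuum of the Łukasiewicz t-norm gives the supremum: min(1, 1 − 1.000 + 0.875).
1 − 1.000 + 0.875 = 0.875, so t = min(1, 0.875) = 0.875.
Check: 1.000 ⊗ 0.875 = max(0, 0.875) = 0.875 ≤ 0.875.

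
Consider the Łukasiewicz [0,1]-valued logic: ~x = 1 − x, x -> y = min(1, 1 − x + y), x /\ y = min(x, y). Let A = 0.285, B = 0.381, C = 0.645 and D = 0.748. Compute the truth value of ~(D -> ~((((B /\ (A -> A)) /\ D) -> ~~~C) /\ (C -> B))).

0.484

A -> A = min(1, 1 − 0.285 + 0.285) = min(1, 1.000) = 1.000
B /\ (A -> A) = min(0.381, 1.000) = 0.381
(B /\ (A -> A)) /\ D = min(0.381, 0.748) = 0.381
~C = 1 − 0.645 = 0.355
~~C = 1 − 0.355 = 0.645
~~~C = 1 − 0.645 = 0.355
((B /\ (A -> A)) /\ D) -> ~~~C = min(1, 1 − 0.381 + 0.355) = min(1, 0.974) = 0.974
C -> B = min(1, 1 − 0.645 + 0.381) = min(1, 0.736) = 0.736
(((B /\ (A -> A)) /\ D) -> ~~~C) /\ (C -> B) = min(0.974, 0.736) = 0.736
~((((B /\ (A -> A)) /\ D) -> ~~~C) /\ (C -> B)) = 1 − 0.736 = 0.264
D -> ~((((B /\ (A -> A)) /\ D) -> ~~~C) /\ (C -> B)) = min(1, 1 − 0.748 + 0.264) = min(1, 0.516) = 0.516
~(D -> ~((((B /\ (A -> A)) /\ D) -> ~~~C) /\ (C -> B))) = 1 − 0.516 = 0.484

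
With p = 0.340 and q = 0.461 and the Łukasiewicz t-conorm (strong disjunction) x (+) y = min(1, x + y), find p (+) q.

p (+) q = min(1, 0.340 + 0.461) = min(1, 0.801) = 0.801
For comparison, the Gödel t-conorm max(x, y) would give 0.461.

0.801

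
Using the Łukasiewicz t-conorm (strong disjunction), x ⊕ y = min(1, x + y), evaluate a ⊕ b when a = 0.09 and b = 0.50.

0.59

a ⊕ b = min(1, 0.09 + 0.50) = min(1, 0.59) = 0.59
For comparison, the Gödel t-conorm max(x, y) would give 0.50.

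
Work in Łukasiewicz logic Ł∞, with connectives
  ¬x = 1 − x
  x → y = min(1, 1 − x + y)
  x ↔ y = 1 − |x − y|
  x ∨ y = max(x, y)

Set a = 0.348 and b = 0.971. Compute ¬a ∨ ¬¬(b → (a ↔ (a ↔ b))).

1.000

¬a = 1 − 0.348 = 0.652
a ↔ b = 1 − |0.348 − 0.971| = 1 − 0.623 = 0.377
a ↔ (a ↔ b) = 1 − |0.348 − 0.377| = 1 − 0.029 = 0.971
b → (a ↔ (a ↔ b)) = min(1, 1 − 0.971 + 0.971) = min(1, 1.000) = 1.000
¬(b → (a ↔ (a ↔ b))) = 1 − 1.000 = 0.000
¬¬(b → (a ↔ (a ↔ b))) = 1 − 0.000 = 1.000
¬a ∨ ¬¬(b → (a ↔ (a ↔ b))) = max(0.652, 1.000) = 1.000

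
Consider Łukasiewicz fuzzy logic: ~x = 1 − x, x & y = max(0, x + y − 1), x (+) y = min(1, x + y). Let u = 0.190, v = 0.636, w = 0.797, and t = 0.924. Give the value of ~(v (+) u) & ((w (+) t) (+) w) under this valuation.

0.174

v (+) u = min(1, 0.636 + 0.190) = min(1, 0.826) = 0.826
~(v (+) u) = 1 − 0.826 = 0.174
w (+) t = min(1, 0.797 + 0.924) = min(1, 1.721) = 1.000
(w (+) t) (+) w = min(1, 1.000 + 0.797) = min(1, 1.797) = 1.000
~(v (+) u) & ((w (+) t) (+) w) = max(0, 0.174 + 1.000 − 1) = max(0, 0.174) = 0.174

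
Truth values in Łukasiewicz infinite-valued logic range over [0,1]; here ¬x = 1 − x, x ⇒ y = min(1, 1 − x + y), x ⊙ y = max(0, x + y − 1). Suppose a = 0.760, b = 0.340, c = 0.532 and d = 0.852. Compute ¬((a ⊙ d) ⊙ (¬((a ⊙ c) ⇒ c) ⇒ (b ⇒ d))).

a ⊙ d = max(0, 0.760 + 0.852 − 1) = max(0, 0.612) = 0.612
a ⊙ c = max(0, 0.760 + 0.532 − 1) = max(0, 0.292) = 0.292
(a ⊙ c) ⇒ c = min(1, 1 − 0.292 + 0.532) = min(1, 1.240) = 1.000
¬((a ⊙ c) ⇒ c) = 1 − 1.000 = 0.000
b ⇒ d = min(1, 1 − 0.340 + 0.852) = min(1, 1.512) = 1.000
¬((a ⊙ c) ⇒ c) ⇒ (b ⇒ d) = min(1, 1 − 0.000 + 1.000) = min(1, 2.000) = 1.000
(a ⊙ d) ⊙ (¬((a ⊙ c) ⇒ c) ⇒ (b ⇒ d)) = max(0, 0.612 + 1.000 − 1) = max(0, 0.612) = 0.612
¬((a ⊙ d) ⊙ (¬((a ⊙ c) ⇒ c) ⇒ (b ⇒ d))) = 1 − 0.612 = 0.388

0.388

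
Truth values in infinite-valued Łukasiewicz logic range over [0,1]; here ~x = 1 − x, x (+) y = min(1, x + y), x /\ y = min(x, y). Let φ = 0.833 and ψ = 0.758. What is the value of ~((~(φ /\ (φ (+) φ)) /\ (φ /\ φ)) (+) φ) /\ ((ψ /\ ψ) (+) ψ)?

0.000

φ (+) φ = min(1, 0.833 + 0.833) = min(1, 1.666) = 1.000
φ /\ (φ (+) φ) = min(0.833, 1.000) = 0.833
~(φ /\ (φ (+) φ)) = 1 − 0.833 = 0.167
φ /\ φ = min(0.833, 0.833) = 0.833
~(φ /\ (φ (+) φ)) /\ (φ /\ φ) = min(0.167, 0.833) = 0.167
(~(φ /\ (φ (+) φ)) /\ (φ /\ φ)) (+) φ = min(1, 0.167 + 0.833) = min(1, 1.000) = 1.000
~((~(φ /\ (φ (+) φ)) /\ (φ /\ φ)) (+) φ) = 1 − 1.000 = 0.000
ψ /\ ψ = min(0.758, 0.758) = 0.758
(ψ /\ ψ) (+) ψ = min(1, 0.758 + 0.758) = min(1, 1.516) = 1.000
~((~(φ /\ (φ (+) φ)) /\ (φ /\ φ)) (+) φ) /\ ((ψ /\ ψ) (+) ψ) = min(0.000, 1.000) = 0.000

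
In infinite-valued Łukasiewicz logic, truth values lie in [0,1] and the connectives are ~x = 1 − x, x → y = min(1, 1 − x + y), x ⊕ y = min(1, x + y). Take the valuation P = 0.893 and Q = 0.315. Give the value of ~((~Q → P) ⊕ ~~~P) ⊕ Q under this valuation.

0.315

~Q = 1 − 0.315 = 0.685
~Q → P = min(1, 1 − 0.685 + 0.893) = min(1, 1.208) = 1.000
~P = 1 − 0.893 = 0.107
~~P = 1 − 0.107 = 0.893
~~~P = 1 − 0.893 = 0.107
(~Q → P) ⊕ ~~~P = min(1, 1.000 + 0.107) = min(1, 1.107) = 1.000
~((~Q → P) ⊕ ~~~P) = 1 − 1.000 = 0.000
~((~Q → P) ⊕ ~~~P) ⊕ Q = min(1, 0.000 + 0.315) = min(1, 0.315) = 0.315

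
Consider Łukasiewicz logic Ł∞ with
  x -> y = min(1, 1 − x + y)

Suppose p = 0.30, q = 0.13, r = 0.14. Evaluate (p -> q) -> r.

p -> q = min(1, 1 − 0.30 + 0.13) = min(1, 0.83) = 0.83
(p -> q) -> r = min(1, 1 − 0.83 + 0.14) = min(1, 0.31) = 0.31

0.31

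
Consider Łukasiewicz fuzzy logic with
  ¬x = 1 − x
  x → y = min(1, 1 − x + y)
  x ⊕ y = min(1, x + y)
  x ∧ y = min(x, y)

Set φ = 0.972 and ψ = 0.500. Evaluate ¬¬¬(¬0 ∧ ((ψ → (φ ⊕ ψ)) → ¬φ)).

0.972

¬0 = 1 − 0.000 = 1.000
φ ⊕ ψ = min(1, 0.972 + 0.500) = min(1, 1.472) = 1.000
ψ → (φ ⊕ ψ) = min(1, 1 − 0.500 + 1.000) = min(1, 1.500) = 1.000
¬φ = 1 − 0.972 = 0.028
(ψ → (φ ⊕ ψ)) → ¬φ = min(1, 1 − 1.000 + 0.028) = min(1, 0.028) = 0.028
¬0 ∧ ((ψ → (φ ⊕ ψ)) → ¬φ) = min(1.000, 0.028) = 0.028
¬(¬0 ∧ ((ψ → (φ ⊕ ψ)) → ¬φ)) = 1 − 0.028 = 0.972
¬¬(¬0 ∧ ((ψ → (φ ⊕ ψ)) → ¬φ)) = 1 − 0.972 = 0.028
¬¬¬(¬0 ∧ ((ψ → (φ ⊕ ψ)) → ¬φ)) = 1 − 0.028 = 0.972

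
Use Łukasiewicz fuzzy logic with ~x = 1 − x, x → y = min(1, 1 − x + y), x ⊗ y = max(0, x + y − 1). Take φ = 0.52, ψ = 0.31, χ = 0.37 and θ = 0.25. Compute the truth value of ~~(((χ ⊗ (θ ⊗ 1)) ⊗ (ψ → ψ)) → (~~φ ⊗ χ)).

1.00

θ ⊗ 1 = max(0, 0.25 + 1.00 − 1) = max(0, 0.25) = 0.25
χ ⊗ (θ ⊗ 1) = max(0, 0.37 + 0.25 − 1) = max(0, -0.38) = 0.00
ψ → ψ = min(1, 1 − 0.31 + 0.31) = min(1, 1.00) = 1.00
(χ ⊗ (θ ⊗ 1)) ⊗ (ψ → ψ) = max(0, 0.00 + 1.00 − 1) = max(0, 0.00) = 0.00
~φ = 1 − 0.52 = 0.48
~~φ = 1 − 0.48 = 0.52
~~φ ⊗ χ = max(0, 0.52 + 0.37 − 1) = max(0, -0.11) = 0.00
((χ ⊗ (θ ⊗ 1)) ⊗ (ψ → ψ)) → (~~φ ⊗ χ) = min(1, 1 − 0.00 + 0.00) = min(1, 1.00) = 1.00
~(((χ ⊗ (θ ⊗ 1)) ⊗ (ψ → ψ)) → (~~φ ⊗ χ)) = 1 − 1.00 = 0.00
~~(((χ ⊗ (θ ⊗ 1)) ⊗ (ψ → ψ)) → (~~φ ⊗ χ)) = 1 − 0.00 = 1.00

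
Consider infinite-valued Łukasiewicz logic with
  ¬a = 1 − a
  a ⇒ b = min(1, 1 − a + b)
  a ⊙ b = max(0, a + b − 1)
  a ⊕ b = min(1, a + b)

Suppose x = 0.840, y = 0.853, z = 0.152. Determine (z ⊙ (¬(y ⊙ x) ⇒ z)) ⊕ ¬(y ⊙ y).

0.294

y ⊙ x = max(0, 0.853 + 0.840 − 1) = max(0, 0.693) = 0.693
¬(y ⊙ x) = 1 − 0.693 = 0.307
¬(y ⊙ x) ⇒ z = min(1, 1 − 0.307 + 0.152) = min(1, 0.845) = 0.845
z ⊙ (¬(y ⊙ x) ⇒ z) = max(0, 0.152 + 0.845 − 1) = max(0, -0.003) = 0.000
y ⊙ y = max(0, 0.853 + 0.853 − 1) = max(0, 0.706) = 0.706
¬(y ⊙ y) = 1 − 0.706 = 0.294
(z ⊙ (¬(y ⊙ x) ⇒ z)) ⊕ ¬(y ⊙ y) = min(1, 0.000 + 0.294) = min(1, 0.294) = 0.294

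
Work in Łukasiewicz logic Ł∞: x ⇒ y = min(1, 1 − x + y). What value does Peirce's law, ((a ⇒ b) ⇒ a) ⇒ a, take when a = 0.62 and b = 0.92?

a ⇒ b = min(1, 1 − 0.62 + 0.92) = min(1, 1.30) = 1.00
(a ⇒ b) ⇒ a = min(1, 1 − 1.00 + 0.62) = min(1, 0.62) = 0.62
((a ⇒ b) ⇒ a) ⇒ a = min(1, 1 − 0.62 + 0.62) = min(1, 1.00) = 1.00

1.00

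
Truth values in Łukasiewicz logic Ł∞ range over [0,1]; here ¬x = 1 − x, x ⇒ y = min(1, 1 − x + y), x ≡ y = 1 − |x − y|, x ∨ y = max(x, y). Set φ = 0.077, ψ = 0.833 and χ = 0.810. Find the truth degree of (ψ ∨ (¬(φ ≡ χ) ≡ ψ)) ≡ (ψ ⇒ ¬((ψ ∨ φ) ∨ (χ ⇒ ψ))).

φ ≡ χ = 1 − |0.077 − 0.810| = 1 − 0.733 = 0.267
¬(φ ≡ χ) = 1 − 0.267 = 0.733
¬(φ ≡ χ) ≡ ψ = 1 − |0.733 − 0.833| = 1 − 0.100 = 0.900
ψ ∨ (¬(φ ≡ χ) ≡ ψ) = max(0.833, 0.900) = 0.900
ψ ∨ φ = max(0.833, 0.077) = 0.833
χ ⇒ ψ = min(1, 1 − 0.810 + 0.833) = min(1, 1.023) = 1.000
(ψ ∨ φ) ∨ (χ ⇒ ψ) = max(0.833, 1.000) = 1.000
¬((ψ ∨ φ) ∨ (χ ⇒ ψ)) = 1 − 1.000 = 0.000
ψ ⇒ ¬((ψ ∨ φ) ∨ (χ ⇒ ψ)) = min(1, 1 − 0.833 + 0.000) = min(1, 0.167) = 0.167
(ψ ∨ (¬(φ ≡ χ) ≡ ψ)) ≡ (ψ ⇒ ¬((ψ ∨ φ) ∨ (χ ⇒ ψ))) = 1 − |0.900 − 0.167| = 1 − 0.733 = 0.267

0.267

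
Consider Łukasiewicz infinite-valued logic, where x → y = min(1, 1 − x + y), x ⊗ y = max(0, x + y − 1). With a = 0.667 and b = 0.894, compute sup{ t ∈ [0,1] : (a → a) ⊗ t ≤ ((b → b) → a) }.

0.667

a → a = min(1, 1 − 0.667 + 0.667) = min(1, 1.000) = 1.000
So the left factor is a → a = 1.000.
b → b = min(1, 1 − 0.894 + 0.894) = min(1, 1.000) = 1.000
(b → b) → a = min(1, 1 − 1.000 + 0.667) = min(1, 0.667) = 0.667
So the right-hand bound is (b → b) → a = 0.667.
The residuum of the Łukasiewicz t-norm gives the supremum: min(1, 1 − 1.000 + 0.667).
1 − 1.000 + 0.667 = 0.667, so t = min(1, 0.667) = 0.667.
Check: 1.000 ⊗ 0.667 = max(0, 0.667) = 0.667 ≤ 0.667.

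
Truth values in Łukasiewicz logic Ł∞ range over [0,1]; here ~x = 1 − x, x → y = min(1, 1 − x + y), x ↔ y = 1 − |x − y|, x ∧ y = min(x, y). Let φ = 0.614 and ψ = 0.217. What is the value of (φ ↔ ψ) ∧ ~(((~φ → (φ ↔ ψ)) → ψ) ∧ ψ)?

0.603

φ ↔ ψ = 1 − |0.614 − 0.217| = 1 − 0.397 = 0.603
~φ = 1 − 0.614 = 0.386
~φ → (φ ↔ ψ) = min(1, 1 − 0.386 + 0.603) = min(1, 1.217) = 1.000
(~φ → (φ ↔ ψ)) → ψ = min(1, 1 − 1.000 + 0.217) = min(1, 0.217) = 0.217
((~φ → (φ ↔ ψ)) → ψ) ∧ ψ = min(0.217, 0.217) = 0.217
~(((~φ → (φ ↔ ψ)) → ψ) ∧ ψ) = 1 − 0.217 = 0.783
(φ ↔ ψ) ∧ ~(((~φ → (φ ↔ ψ)) → ψ) ∧ ψ) = min(0.603, 0.783) = 0.603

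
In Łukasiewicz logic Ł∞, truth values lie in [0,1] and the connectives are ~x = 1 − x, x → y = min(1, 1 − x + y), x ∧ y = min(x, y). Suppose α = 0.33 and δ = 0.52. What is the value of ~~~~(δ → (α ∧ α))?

0.81

α ∧ α = min(0.33, 0.33) = 0.33
δ → (α ∧ α) = min(1, 1 − 0.52 + 0.33) = min(1, 0.81) = 0.81
~(δ → (α ∧ α)) = 1 − 0.81 = 0.19
~~(δ → (α ∧ α)) = 1 − 0.19 = 0.81
~~~(δ → (α ∧ α)) = 1 − 0.81 = 0.19
~~~~(δ → (α ∧ α)) = 1 − 0.19 = 0.81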